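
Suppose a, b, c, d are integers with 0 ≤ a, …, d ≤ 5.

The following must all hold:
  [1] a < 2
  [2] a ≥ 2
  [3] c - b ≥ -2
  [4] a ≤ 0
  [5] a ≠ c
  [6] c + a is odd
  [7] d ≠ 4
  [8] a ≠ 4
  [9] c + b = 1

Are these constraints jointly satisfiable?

Unsatisfiable

From constraint 2: a ≥ 2. From constraint 4: a ≤ 0. But 0 < 2, so no value of a works.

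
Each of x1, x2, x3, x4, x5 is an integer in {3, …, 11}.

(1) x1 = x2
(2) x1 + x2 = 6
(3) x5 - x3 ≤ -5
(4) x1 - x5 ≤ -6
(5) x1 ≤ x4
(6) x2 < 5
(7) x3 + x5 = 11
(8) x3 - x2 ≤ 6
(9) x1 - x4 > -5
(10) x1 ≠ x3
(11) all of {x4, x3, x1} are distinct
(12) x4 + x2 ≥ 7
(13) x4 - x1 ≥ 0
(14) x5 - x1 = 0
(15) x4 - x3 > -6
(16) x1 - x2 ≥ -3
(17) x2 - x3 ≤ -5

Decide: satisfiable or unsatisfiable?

Unsatisfiable

Constraints 3, 4, 8, and 16 give x2 − x3 ≥ -6, x3 − x5 ≥ 5, x5 − x1 ≥ 6, x1 − x2 ≥ -3.
Adding all 4 inequalities: the left sides telescope to 0, and the right sides sum to (-6) + 5 + 6 + (-3) = 2. So 0 ≥ 2, which is false.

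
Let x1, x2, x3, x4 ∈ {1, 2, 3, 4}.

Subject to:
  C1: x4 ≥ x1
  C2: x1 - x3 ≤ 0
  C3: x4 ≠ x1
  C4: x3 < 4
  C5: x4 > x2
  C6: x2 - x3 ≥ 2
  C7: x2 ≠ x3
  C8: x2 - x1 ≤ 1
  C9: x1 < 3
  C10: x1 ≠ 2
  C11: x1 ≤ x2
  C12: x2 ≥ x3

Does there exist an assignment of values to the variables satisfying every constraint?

Unsatisfiable

Constraints 2, 6, and 8 give x1 − x2 ≥ -1, x2 − x3 ≥ 2, x3 − x1 ≥ 0.
Adding all 3 inequalities: the left sides telescope to 0, and the right sides sum to (-1) + 2 + 0 = 1. So 0 ≥ 1, which is false.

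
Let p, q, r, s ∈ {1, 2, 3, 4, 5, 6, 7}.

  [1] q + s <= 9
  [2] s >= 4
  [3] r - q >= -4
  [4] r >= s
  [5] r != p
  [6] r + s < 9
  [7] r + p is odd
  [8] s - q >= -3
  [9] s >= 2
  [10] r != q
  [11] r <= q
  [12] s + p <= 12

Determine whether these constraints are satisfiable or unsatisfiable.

Setting (p, q, r, s) = (7, 5, 4, 4) satisfies everything: constraint 1: q + s = 9; constraint 3: r - q = -1, and the others follow.

Satisfiable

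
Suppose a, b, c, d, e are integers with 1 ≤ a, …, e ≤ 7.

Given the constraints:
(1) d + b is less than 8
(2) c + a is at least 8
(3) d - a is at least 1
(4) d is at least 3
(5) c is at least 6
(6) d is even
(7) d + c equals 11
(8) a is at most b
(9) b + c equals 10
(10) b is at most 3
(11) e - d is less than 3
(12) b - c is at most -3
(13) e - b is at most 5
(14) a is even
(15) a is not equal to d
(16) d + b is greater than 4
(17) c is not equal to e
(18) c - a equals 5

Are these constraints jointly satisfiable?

Satisfiable

Setting (a, b, c, d, e) = (2, 3, 7, 4, 6) satisfies everything: constraint 1: d + b = 7; constraint 2: c + a = 9; constraint 3: d - a = 2, and the others follow.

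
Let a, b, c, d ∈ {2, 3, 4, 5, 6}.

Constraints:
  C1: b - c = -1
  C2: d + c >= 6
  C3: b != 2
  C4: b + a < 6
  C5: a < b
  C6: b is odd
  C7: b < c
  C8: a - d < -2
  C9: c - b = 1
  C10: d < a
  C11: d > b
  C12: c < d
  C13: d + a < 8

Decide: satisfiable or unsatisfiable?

Constraints 5, 7, 10, and 12 give a < b, b < c, c < d, d < a. Chaining: a < b < c < d < a, which forces a < a — impossible.

Unsatisfiable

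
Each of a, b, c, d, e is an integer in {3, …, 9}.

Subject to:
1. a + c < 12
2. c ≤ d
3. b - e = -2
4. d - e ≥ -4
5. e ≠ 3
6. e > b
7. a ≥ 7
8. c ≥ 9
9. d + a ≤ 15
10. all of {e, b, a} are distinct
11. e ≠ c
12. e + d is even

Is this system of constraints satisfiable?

Unsatisfiable

From constraints 2 and 8: d ≥ c ≥ 9. From constraint 7: a ≥ 7. Hence d + a ≥ 16. But constraint 9 requires d + a ≤ 15, and 15 < 16. Contradiction.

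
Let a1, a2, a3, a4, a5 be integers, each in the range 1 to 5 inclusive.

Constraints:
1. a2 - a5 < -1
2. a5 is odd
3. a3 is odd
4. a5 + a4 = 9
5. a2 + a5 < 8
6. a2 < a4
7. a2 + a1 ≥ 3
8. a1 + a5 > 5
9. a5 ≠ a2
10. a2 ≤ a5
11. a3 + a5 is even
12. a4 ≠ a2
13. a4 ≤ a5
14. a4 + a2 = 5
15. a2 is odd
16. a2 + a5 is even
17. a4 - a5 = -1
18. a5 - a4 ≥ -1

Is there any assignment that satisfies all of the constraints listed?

The assignment a1 = 3, a2 = 1, a3 = 1, a4 = 4, a5 = 5 works:
  constraint 1 holds since a2 - a5 = -4.
  constraint 4 holds since a5 + a4 = 9.
  constraint 5 holds since a2 + a5 = 6.
The rest check out directly.

Satisfiable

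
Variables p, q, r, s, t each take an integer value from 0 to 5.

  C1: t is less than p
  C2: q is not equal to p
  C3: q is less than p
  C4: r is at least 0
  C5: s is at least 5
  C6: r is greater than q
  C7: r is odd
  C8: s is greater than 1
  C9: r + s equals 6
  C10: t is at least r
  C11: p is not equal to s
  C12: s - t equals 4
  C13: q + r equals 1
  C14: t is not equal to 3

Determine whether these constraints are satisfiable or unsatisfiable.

Satisfiable

Take p = 4, q = 0, r = 1, s = 5, t = 1. Then constraint 9: r + s = 6; constraint 12: s - t = 4; constraint 13: q + r = 1, and every other listed constraint is also met.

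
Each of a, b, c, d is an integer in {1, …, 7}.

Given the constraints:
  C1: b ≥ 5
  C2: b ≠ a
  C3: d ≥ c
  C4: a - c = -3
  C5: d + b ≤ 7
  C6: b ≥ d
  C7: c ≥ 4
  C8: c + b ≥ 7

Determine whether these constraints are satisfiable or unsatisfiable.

From constraints 3 and 7: d ≥ c ≥ 4. From constraint 1: b ≥ 5. Hence d + b ≥ 9. But constraint 5 requires d + b ≤ 7, and 7 < 9. Contradiction.

Unsatisfiable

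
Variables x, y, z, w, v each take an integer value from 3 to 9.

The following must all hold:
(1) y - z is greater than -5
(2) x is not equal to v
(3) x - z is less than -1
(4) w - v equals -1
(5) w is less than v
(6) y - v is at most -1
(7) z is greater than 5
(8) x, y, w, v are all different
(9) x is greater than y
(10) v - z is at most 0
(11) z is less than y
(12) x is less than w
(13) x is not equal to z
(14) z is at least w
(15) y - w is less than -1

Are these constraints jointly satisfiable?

Unsatisfiable

Constraints 5, 9, 10, 11, and 12 give y < x, x < w, w < v, v ≤ z, z < y. Chaining: y < x < w < v ≤ z < y, which forces y < y — impossible.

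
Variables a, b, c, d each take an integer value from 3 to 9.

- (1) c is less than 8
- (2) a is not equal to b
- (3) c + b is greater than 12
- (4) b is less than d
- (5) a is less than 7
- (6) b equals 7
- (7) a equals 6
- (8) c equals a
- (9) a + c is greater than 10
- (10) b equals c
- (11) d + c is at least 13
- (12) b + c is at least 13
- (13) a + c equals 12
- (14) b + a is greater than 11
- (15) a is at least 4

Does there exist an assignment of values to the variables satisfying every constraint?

Unsatisfiable

Constraint 6 fixes b = 7 and constraint 7 fixes a = 6. Constraints 8 and 10 give b = c = a, so b = a. But 7 ≠ 6 — contradiction.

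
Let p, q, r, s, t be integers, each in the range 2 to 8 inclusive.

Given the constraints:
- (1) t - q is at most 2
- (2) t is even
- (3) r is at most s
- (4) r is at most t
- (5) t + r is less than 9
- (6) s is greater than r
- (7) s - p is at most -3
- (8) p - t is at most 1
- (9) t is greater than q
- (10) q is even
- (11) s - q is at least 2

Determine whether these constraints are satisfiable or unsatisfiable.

Unsatisfiable

Constraints 1, 7, 8, and 11 give t − p ≥ -1, p − s ≥ 3, s − q ≥ 2, q − t ≥ -2.
Adding all 4 inequalities: the left sides telescope to 0, and the right sides sum to (-1) + 3 + 2 + (-2) = 2. So 0 ≥ 2, which is false.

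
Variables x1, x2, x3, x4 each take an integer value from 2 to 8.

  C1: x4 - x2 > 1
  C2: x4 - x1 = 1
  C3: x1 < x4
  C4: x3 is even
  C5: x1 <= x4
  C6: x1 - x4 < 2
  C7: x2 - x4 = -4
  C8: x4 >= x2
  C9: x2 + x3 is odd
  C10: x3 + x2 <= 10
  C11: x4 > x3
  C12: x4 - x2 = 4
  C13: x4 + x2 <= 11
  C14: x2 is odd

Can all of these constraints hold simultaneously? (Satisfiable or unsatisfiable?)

Satisfiable

The assignment x1 = 6, x2 = 3, x3 = 6, x4 = 7 works:
  constraint 1 holds since x4 - x2 = 4.
  constraint 2 holds since x4 - x1 = 1.
  constraint 6 holds since x1 - x4 = -1.
The rest check out directly.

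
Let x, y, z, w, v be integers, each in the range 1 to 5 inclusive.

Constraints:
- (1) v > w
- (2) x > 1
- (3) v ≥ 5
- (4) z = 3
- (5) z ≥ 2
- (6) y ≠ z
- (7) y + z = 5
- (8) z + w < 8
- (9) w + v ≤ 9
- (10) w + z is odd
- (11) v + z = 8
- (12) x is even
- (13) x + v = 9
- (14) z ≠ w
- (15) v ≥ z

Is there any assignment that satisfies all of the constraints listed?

Setting (x, y, z, w, v) = (4, 2, 3, 4, 5) satisfies everything: constraint 7: y + z = 5; constraint 8: z + w = 7; constraint 9: w + v = 9, and the others follow.

Satisfiable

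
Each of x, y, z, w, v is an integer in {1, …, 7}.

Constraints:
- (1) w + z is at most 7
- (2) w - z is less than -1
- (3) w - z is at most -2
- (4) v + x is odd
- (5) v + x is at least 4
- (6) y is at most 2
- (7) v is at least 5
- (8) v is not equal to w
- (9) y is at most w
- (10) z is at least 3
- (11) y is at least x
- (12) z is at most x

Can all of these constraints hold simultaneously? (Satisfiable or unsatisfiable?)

From constraints 10 and 12: x ≥ z and z ≥ 3, so x ≥ 3. From constraints 6 and 11: x ≤ y and y ≤ 2, so x ≤ 2. But 2 < 3, so no value of x works.

Unsatisfiable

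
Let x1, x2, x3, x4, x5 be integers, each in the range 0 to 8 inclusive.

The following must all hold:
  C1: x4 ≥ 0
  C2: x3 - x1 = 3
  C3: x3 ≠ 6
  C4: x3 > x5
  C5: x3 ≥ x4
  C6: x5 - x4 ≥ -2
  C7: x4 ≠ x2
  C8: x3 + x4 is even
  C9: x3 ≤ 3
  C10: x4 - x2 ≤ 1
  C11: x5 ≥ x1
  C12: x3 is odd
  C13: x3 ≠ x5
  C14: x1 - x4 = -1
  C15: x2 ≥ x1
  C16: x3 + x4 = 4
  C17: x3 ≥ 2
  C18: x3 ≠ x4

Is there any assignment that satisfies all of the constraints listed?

Satisfiable

Setting (x1, x2, x3, x4, x5) = (0, 0, 3, 1, 2) satisfies everything: constraint 2: x3 - x1 = 3; constraint 6: x5 - x4 = 1, and the others follow.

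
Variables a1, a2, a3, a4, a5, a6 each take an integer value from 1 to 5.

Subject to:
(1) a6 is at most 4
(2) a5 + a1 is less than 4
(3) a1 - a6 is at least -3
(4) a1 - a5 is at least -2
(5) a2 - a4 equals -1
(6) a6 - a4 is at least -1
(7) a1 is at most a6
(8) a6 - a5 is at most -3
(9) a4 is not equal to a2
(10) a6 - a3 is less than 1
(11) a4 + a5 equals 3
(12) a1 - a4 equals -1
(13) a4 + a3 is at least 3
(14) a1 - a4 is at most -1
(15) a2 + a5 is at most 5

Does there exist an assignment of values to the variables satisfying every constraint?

Constraints 4, 6, 8, and 14 give a5 − a6 ≥ 3, a6 − a4 ≥ -1, a4 − a1 ≥ 1, a1 − a5 ≥ -2.
Adding all 4 inequalities: the left sides telescope to 0, and the right sides sum to 3 + (-1) + 1 + (-2) = 1. So 0 ≥ 1, which is false.

Unsatisfiable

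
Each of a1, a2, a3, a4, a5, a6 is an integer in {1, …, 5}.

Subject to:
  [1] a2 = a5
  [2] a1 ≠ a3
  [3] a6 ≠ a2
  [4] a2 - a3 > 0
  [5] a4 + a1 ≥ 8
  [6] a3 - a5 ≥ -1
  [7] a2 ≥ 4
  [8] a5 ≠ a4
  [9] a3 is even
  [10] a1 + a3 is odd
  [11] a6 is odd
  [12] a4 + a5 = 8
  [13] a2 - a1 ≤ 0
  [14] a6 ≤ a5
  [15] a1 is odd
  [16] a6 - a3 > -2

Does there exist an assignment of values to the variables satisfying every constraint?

Satisfiable

One satisfying assignment is a1 = 5, a2 = 5, a3 = 4, a4 = 3, a5 = 5, a6 = 3.
For the less obvious constraints — constraint 4: a2 - a3 = 1; constraint 5: a4 + a1 = 8 — and the others hold by inspection.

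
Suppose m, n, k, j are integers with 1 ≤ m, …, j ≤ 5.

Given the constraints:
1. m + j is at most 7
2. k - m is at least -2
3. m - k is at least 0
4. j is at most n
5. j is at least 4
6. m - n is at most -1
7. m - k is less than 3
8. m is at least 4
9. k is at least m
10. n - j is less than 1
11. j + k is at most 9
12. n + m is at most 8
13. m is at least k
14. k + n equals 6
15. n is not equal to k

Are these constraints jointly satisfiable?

From constraints 8 and 9: k ≥ m ≥ 4. From constraints 4 and 5: n ≥ j ≥ 4. Hence k + n ≥ 8. But constraint 14 requires k + n = 6, and 6 < 8. Contradiction.

Unsatisfiable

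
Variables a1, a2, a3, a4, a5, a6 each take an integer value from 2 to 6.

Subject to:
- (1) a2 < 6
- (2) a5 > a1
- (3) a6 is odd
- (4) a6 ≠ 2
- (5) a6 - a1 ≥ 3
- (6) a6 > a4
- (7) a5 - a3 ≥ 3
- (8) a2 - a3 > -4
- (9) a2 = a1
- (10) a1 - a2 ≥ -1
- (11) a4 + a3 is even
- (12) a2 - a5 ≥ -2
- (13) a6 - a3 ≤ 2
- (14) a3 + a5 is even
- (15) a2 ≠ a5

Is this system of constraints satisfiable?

Constraints 5, 7, 10, 12, and 13 give a2 − a5 ≥ -2, a5 − a3 ≥ 3, a3 − a6 ≥ -2, a6 − a1 ≥ 3, a1 − a2 ≥ -1.
Adding all 5 inequalities: the left sides telescope to 0, and the right sides sum to (-2) + 3 + (-2) + 3 + (-1) = 1. So 0 ≥ 1, which is false.

Unsatisfiable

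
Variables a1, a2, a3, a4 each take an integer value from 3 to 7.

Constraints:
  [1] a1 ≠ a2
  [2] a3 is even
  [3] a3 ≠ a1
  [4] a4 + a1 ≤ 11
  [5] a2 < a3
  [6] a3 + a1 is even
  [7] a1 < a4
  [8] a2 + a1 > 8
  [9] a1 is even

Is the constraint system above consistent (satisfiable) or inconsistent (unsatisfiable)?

The assignment a1 = 4, a2 = 5, a3 = 6, a4 = 5 works:
  constraint 4 holds since a4 + a1 = 9.
  constraint 8 holds since a2 + a1 = 9.
The rest check out directly.

Satisfiable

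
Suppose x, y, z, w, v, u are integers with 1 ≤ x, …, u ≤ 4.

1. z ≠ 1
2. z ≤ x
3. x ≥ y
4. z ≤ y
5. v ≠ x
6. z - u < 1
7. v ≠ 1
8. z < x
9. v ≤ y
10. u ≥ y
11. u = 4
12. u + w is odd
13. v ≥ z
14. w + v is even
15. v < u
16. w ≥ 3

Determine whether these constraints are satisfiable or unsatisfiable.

Take x = 4, y = 3, z = 3, w = 3, v = 3, u = 4. Then constraint 6: z - u = -1; constraint 12: u + w = 7 is odd, and every other listed constraint is also met.

Satisfiable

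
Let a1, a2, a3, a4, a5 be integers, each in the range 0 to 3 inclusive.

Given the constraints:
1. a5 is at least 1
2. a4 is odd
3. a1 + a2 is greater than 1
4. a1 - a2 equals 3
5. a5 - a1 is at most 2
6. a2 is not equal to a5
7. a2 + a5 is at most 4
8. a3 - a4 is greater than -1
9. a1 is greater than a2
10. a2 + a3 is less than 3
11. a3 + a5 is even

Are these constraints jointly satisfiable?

Satisfiable

Setting (a1, a2, a3, a4, a5) = (3, 0, 2, 1, 2) satisfies everything: constraint 3: a1 + a2 = 3; constraint 4: a1 - a2 = 3, and the others follow.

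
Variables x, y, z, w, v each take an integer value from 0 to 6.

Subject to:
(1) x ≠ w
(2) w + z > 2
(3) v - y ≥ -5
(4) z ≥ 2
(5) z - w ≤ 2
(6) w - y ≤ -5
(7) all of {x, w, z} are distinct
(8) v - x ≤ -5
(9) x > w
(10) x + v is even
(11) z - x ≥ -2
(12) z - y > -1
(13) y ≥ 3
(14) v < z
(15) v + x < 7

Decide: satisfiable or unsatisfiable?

Unsatisfiable

Constraints 3, 5, 6, 8, and 11 give y − w ≥ 5, w − z ≥ -2, z − x ≥ -2, x − v ≥ 5, v − y ≥ -5.
Adding all 5 inequalities: the left sides telescope to 0, and the right sides sum to 5 + (-2) + (-2) + 5 + (-5) = 1. So 0 ≥ 1, which is false.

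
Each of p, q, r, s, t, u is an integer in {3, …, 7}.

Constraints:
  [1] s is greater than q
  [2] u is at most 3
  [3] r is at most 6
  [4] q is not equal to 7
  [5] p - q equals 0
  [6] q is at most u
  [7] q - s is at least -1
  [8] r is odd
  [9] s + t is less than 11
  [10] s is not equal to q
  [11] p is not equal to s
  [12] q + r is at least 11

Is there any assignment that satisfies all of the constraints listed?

From constraints 2 and 6: q ≤ u ≤ 3. From constraint 3: r ≤ 6. Hence q + r ≤ 9. But constraint 12 requires q + r ≥ 11, and 11 > 9. Contradiction.

Unsatisfiable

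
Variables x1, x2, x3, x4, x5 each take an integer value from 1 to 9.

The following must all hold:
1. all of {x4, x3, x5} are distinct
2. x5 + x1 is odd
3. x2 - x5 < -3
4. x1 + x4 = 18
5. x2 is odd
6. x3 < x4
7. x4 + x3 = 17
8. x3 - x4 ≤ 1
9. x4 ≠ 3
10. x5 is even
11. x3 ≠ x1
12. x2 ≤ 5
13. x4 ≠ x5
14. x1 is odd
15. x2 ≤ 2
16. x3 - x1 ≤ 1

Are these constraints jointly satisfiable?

Satisfiable

One satisfying assignment is x1 = 9, x2 = 1, x3 = 8, x4 = 9, x5 = 6.
For the less obvious constraints — constraint 3: x2 - x5 = -5; constraint 4: x1 + x4 = 18; constraint 7: x4 + x3 = 17 — and the others hold by inspection.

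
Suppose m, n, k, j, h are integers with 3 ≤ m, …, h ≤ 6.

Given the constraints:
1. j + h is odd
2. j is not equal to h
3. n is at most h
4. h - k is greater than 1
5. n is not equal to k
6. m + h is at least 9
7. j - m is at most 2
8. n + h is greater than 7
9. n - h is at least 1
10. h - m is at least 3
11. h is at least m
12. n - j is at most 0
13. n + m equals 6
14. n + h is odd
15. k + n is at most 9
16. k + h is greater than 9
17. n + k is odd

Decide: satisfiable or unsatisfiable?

Unsatisfiable

Constraints 7, 9, 10, and 12 give m − j ≥ -2, j − n ≥ 0, n − h ≥ 1, h − m ≥ 3.
Adding all 4 inequalities: the left sides telescope to 0, and the right sides sum to (-2) + 0 + 1 + 3 = 2. So 0 ≥ 2, which is false.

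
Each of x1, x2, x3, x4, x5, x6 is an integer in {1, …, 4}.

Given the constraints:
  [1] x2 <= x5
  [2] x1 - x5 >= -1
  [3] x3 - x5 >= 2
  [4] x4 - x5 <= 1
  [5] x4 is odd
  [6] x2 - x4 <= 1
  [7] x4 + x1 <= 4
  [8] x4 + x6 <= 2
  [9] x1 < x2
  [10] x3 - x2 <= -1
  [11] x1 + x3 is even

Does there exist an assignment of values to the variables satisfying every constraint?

Unsatisfiable

Constraints 3, 4, 6, and 10 give x2 − x3 ≥ 1, x3 − x5 ≥ 2, x5 − x4 ≥ -1, x4 − x2 ≥ -1.
Adding all 4 inequalities: the left sides telescope to 0, and the right sides sum to 1 + 2 + (-1) + (-1) = 1. So 0 ≥ 1, which is false.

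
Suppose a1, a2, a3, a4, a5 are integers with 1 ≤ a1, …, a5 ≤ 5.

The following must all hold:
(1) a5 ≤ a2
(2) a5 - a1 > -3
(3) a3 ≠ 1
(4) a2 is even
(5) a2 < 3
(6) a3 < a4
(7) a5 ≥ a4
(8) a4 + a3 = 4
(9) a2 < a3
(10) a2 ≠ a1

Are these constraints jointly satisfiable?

Unsatisfiable

Constraints 1, 6, 7, and 9 give a5 ≤ a2, a2 < a3, a3 < a4, a4 ≤ a5. Chaining: a5 ≤ a2 < a3 < a4 ≤ a5, which forces a5 < a5 — impossible.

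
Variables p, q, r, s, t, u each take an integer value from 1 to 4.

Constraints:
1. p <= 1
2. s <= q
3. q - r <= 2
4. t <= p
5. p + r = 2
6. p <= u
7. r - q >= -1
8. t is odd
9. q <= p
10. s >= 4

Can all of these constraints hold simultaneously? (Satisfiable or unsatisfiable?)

Unsatisfiable

From constraints 2 and 10: q ≥ s and s ≥ 4, so q ≥ 4. From constraints 1 and 9: q ≤ p and p ≤ 1, so q ≤ 1. But 1 < 4, so no value of q works.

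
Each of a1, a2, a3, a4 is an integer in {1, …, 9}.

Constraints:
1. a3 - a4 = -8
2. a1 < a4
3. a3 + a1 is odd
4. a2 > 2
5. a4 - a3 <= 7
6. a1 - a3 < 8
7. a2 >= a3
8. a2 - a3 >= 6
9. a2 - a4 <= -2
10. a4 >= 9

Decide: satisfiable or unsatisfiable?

Constraints 5, 8, and 9 give a2 − a3 ≥ 6, a3 − a4 ≥ -7, a4 − a2 ≥ 2.
Adding all 3 inequalities: the left sides telescope to 0, and the right sides sum to 6 + (-7) + 2 = 1. So 0 ≥ 1, which is false.

Unsatisfiable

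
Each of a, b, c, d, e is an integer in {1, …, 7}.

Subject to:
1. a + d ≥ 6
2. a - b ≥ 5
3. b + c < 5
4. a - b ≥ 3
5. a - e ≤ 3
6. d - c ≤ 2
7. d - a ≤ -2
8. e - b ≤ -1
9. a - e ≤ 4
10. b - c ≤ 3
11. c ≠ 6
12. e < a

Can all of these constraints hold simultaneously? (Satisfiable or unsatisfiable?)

Unsatisfiable

Constraints 2, 8, and 9 give a − b ≥ 5, b − e ≥ 1, e − a ≥ -4.
Adding all 3 inequalities: the left sides telescope to 0, and the right sides sum to 5 + 1 + (-4) = 2. So 0 ≥ 2, which is false.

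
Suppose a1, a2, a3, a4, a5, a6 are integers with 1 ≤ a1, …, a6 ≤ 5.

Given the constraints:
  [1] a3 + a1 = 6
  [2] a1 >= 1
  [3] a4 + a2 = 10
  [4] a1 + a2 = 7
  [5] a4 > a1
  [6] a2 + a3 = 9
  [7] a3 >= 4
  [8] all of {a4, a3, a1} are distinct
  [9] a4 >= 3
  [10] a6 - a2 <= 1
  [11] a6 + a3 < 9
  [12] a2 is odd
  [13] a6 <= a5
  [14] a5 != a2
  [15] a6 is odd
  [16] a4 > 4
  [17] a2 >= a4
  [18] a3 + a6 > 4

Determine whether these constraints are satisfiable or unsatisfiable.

Take a1 = 2, a2 = 5, a3 = 4, a4 = 5, a5 = 4, a6 = 3. Then constraint 1: a3 + a1 = 6; constraint 3: a4 + a2 = 10; constraint 4: a1 + a2 = 7, and every other listed constraint is also met.

Satisfiable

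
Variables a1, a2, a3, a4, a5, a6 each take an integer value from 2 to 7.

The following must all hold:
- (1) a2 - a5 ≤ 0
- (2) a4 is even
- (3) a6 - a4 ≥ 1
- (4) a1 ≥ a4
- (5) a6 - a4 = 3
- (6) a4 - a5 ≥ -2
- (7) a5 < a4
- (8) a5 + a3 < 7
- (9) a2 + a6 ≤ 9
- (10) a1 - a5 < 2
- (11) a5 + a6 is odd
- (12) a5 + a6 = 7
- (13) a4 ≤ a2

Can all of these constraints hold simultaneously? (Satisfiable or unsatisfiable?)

Constraints 1, 7, and 13 give a2 ≤ a5, a5 < a4, a4 ≤ a2. Chaining: a2 ≤ a5 < a4 ≤ a2, which forces a2 < a2 — impossible.

Unsatisfiable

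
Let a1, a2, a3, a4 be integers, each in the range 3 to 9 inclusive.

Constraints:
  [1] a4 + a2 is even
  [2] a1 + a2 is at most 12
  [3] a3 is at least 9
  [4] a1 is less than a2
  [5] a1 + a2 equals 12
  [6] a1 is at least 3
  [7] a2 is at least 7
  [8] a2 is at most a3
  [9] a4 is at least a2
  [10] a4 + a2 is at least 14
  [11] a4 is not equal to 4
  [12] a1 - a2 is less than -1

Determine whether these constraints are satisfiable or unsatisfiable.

Satisfiable

Take a1 = 4, a2 = 8, a3 = 9, a4 = 8. Then constraint 2: a1 + a2 = 12; constraint 5: a1 + a2 = 12, and every other listed constraint is also met.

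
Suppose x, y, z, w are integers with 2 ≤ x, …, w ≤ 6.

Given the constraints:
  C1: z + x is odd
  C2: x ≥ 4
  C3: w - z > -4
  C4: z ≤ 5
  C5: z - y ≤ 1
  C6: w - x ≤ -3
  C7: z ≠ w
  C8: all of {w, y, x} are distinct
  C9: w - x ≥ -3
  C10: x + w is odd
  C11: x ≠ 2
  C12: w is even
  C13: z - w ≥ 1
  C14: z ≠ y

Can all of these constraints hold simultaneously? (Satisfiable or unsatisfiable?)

Satisfiable

Setting (x, y, z, w) = (5, 6, 4, 2) satisfies everything: constraint 3: w - z = -2; constraint 5: z - y = -2; constraint 6: w - x = -3, and the others follow.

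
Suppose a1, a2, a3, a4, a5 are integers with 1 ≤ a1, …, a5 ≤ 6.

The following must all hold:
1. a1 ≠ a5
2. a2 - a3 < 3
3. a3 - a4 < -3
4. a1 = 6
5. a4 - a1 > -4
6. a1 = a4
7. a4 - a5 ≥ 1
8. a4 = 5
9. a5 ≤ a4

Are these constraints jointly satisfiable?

Constraint 4 fixes a1 = 6 and constraint 8 fixes a4 = 5, but constraint 6 requires a1 = a4. Since 6 ≠ 5, contradiction.

Unsatisfiable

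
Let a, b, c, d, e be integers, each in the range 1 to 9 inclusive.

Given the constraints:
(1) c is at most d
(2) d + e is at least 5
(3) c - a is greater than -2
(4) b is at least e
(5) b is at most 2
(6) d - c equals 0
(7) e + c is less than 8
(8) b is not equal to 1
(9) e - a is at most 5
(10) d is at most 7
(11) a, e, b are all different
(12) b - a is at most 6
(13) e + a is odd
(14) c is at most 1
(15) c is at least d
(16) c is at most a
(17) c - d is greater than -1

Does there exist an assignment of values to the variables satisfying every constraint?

From constraints 14 and 15: d ≤ c ≤ 1. From constraints 4 and 5: e ≤ b ≤ 2. Hence d + e ≤ 3. But constraint 2 requires d + e ≥ 5, and 5 > 3. Contradiction.

Unsatisfiable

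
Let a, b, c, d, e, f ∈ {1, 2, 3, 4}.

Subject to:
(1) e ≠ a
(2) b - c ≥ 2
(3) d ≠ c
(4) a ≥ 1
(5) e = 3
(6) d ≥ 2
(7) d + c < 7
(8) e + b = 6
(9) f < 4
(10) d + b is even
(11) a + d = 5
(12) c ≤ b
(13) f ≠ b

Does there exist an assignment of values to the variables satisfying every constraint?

One satisfying assignment is a = 2, b = 3, c = 1, d = 3, e = 3, f = 2.
For the less obvious constraints — constraint 2: b - c = 2; constraint 7: d + c = 4; constraint 8: e + b = 6 — and the others hold by inspection.

Satisfiable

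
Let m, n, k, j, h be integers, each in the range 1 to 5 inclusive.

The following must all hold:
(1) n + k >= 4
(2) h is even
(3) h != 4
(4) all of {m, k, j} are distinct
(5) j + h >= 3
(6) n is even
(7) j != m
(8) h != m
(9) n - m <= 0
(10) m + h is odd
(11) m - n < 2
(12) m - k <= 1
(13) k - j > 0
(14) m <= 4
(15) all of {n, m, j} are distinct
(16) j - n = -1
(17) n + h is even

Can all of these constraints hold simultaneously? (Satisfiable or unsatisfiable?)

Satisfiable

Take m = 3, n = 2, k = 4, j = 1, h = 2. Then constraint 1: n + k = 6; constraint 5: j + h = 3; constraint 9: n - m = -1, and every other listed constraint is also met.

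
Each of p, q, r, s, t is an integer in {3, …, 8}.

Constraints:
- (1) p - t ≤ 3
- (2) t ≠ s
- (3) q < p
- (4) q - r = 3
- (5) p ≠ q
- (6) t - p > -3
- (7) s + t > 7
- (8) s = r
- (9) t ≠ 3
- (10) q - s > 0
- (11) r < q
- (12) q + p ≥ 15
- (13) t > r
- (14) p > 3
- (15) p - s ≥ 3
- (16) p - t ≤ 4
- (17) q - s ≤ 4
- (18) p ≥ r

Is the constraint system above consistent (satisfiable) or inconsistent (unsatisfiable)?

Satisfiable

Take p = 8, q = 7, r = 4, s = 4, t = 6. Then constraint 1: p - t = 2; constraint 4: q - r = 3, and every other listed constraint is also met.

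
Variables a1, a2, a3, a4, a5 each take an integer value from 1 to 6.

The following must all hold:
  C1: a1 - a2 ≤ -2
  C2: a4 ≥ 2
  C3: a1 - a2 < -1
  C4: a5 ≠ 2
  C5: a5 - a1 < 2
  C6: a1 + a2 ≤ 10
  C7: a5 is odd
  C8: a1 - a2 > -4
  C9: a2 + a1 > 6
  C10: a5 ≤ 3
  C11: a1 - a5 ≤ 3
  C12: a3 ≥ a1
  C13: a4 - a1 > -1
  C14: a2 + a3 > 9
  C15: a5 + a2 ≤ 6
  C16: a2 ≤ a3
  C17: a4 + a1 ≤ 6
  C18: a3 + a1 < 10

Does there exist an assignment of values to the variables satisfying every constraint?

One satisfying assignment is a1 = 2, a2 = 5, a3 = 5, a4 = 4, a5 = 1.
For the less obvious constraints — constraint 1: a1 - a2 = -3; constraint 3: a1 - a2 = -3; constraint 5: a5 - a1 = -1 — and the others hold by inspection.

Satisfiable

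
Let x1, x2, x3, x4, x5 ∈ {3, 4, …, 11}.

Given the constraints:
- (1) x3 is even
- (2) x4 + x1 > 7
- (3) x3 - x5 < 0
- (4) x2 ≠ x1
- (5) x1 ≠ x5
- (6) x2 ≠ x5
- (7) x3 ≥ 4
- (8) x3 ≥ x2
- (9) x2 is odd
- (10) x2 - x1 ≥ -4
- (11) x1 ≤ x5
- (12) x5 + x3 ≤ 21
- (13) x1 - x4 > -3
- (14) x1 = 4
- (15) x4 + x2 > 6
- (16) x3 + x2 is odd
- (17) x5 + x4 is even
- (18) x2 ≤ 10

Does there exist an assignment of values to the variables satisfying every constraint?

Satisfiable

Try x1 = 4, x2 = 3, x3 = 10, x4 = 5, x5 = 11.
Check constraint 2: x4 + x1 = 9; constraint 3: x3 - x5 = -1. The remaining constraints are straightforward to verify.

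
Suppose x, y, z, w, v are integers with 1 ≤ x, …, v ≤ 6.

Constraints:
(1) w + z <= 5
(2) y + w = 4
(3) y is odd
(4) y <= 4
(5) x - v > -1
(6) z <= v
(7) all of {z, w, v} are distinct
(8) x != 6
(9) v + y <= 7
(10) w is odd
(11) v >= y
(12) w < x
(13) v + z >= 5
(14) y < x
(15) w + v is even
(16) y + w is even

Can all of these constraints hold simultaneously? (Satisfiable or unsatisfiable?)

Satisfiable

Try x = 5, y = 1, z = 2, w = 3, v = 5.
Check constraint 1: w + z = 5; constraint 2: y + w = 4; constraint 5: x - v = 0. The remaining constraints are straightforward to verify.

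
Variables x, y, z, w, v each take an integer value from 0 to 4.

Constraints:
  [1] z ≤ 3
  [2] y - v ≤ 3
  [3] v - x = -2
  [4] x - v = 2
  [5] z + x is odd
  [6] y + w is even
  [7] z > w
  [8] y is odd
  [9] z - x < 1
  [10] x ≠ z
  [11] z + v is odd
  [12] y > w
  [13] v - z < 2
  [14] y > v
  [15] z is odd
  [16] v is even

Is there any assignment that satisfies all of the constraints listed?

Setting (x, y, z, w, v) = (4, 3, 3, 1, 2) satisfies everything: constraint 2: y - v = 1; constraint 3: v - x = -2, and the others follow.

Satisfiable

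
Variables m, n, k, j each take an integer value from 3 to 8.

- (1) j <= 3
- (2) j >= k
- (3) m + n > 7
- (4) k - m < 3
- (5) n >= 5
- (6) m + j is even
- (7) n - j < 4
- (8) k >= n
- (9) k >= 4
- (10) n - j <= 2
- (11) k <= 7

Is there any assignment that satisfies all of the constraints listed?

From constraints 5 and 8: k ≥ n and n ≥ 5, so k ≥ 5. From constraints 1 and 2: k ≤ j and j ≤ 3, so k ≤ 3. But 3 < 5, so no value of k works.

Unsatisfiable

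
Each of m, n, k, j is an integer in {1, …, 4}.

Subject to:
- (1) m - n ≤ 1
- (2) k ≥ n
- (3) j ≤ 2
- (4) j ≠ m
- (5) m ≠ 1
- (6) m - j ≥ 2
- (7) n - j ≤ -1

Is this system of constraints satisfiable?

Constraints 1, 6, and 7 give n − m ≥ -1, m − j ≥ 2, j − n ≥ 1.
Adding all 3 inequalities: the left sides telescope to 0, and the right sides sum to (-1) + 2 + 1 = 2. So 0 ≥ 2, which is false.

Unsatisfiable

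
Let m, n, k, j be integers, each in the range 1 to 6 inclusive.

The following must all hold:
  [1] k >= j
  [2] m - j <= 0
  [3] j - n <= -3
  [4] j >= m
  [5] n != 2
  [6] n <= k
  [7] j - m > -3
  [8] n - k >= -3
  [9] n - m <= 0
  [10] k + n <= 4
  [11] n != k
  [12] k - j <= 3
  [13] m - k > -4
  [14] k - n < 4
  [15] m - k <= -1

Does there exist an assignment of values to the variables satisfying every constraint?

Unsatisfiable

Constraints 3, 9, 12, and 15 give k − m ≥ 1, m − n ≥ 0, n − j ≥ 3, j − k ≥ -3.
Adding all 4 inequalities: the left sides telescope to 0, and the right sides sum to 1 + 0 + 3 + (-3) = 1. So 0 ≥ 1, which is false.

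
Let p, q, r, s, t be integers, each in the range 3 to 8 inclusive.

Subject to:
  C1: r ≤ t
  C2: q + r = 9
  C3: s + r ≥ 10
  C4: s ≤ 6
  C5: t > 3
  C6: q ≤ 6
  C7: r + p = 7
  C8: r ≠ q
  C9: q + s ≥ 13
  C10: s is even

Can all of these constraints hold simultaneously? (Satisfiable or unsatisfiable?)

From constraint 6: q ≤ 6. From constraint 4: s ≤ 6. Hence q + s ≤ 12. But constraint 9 requires q + s ≥ 13, and 13 > 12. Contradiction.

Unsatisfiable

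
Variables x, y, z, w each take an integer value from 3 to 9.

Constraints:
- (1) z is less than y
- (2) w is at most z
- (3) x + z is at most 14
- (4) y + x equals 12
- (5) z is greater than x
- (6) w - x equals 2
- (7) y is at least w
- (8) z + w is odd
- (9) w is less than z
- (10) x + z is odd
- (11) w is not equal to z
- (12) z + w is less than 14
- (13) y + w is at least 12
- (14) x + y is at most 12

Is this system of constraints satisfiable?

Satisfiable

Setting (x, y, z, w) = (4, 8, 7, 6) satisfies everything: constraint 3: x + z = 11; constraint 4: y + x = 12; constraint 6: w - x = 2, and the others follow.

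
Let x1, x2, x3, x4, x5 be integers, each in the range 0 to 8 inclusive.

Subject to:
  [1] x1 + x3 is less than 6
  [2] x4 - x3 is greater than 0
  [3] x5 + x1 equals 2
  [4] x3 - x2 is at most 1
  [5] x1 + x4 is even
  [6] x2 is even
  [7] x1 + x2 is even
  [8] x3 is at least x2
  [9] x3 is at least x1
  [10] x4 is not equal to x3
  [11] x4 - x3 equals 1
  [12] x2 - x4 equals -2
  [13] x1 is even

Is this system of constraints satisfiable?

Take x1 = 0, x2 = 4, x3 = 5, x4 = 6, x5 = 2. Then constraint 1: x1 + x3 = 5; constraint 2: x4 - x3 = 1, and every other listed constraint is also met.

Satisfiable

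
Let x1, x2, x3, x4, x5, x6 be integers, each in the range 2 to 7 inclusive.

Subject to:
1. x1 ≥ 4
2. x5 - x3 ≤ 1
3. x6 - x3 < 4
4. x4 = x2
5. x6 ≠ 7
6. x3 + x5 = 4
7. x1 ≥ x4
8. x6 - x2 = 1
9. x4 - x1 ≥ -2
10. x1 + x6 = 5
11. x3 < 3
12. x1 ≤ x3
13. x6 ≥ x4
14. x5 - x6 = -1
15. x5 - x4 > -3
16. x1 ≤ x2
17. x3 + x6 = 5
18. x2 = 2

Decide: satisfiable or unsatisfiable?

From constraints 1 and 12: x3 ≥ x1 and x1 ≥ 4, so x3 ≥ 4. From constraint 11: x3 ≤ 2. But 2 < 4, so no value of x3 works.

Unsatisfiable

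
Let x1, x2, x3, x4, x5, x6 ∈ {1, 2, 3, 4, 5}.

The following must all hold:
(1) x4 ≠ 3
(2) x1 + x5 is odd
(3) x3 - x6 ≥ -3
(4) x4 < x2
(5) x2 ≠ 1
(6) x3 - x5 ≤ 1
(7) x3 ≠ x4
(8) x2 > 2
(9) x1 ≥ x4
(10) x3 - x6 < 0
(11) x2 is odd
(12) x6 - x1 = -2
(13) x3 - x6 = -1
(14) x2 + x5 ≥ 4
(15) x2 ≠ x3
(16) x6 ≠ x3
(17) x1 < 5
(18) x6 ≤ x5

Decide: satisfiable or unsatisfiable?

Setting (x1, x2, x3, x4, x5, x6) = (4, 3, 1, 2, 3, 2) satisfies everything: constraint 3: x3 - x6 = -1; constraint 6: x3 - x5 = -2, and the others follow.

Satisfiable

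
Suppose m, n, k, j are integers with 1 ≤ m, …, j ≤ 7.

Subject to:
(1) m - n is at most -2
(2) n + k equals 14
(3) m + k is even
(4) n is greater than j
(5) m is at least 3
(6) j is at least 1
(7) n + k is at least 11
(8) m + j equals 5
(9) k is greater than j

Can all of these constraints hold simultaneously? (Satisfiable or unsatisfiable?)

Satisfiable

One satisfying assignment is m = 3, n = 7, k = 7, j = 2.
For the less obvious constraints — constraint 1: m - n = -4; constraint 2: n + k = 14; constraint 7: n + k = 14 — and the others hold by inspection.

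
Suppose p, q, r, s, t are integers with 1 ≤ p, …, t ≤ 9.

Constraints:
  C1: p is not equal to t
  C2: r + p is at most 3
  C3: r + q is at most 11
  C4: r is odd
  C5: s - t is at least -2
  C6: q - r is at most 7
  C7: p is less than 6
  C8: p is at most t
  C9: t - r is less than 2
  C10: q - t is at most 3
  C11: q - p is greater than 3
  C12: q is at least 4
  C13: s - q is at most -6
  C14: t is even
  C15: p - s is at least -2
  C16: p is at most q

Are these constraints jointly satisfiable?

Unsatisfiable

Constraints 5, 10, and 13 give t − q ≥ -3, q − s ≥ 6, s − t ≥ -2.
Adding all 3 inequalities: the left sides telescope to 0, and the right sides sum to (-3) + 6 + (-2) = 1. So 0 ≥ 1, which is false.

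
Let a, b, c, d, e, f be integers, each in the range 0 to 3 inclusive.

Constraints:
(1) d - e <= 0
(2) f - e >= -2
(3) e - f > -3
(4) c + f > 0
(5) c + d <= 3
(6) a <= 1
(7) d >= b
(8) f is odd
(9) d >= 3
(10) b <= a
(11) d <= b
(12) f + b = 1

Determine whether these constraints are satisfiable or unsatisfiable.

Unsatisfiable

From constraints 9 and 11: b ≥ d and d ≥ 3, so b ≥ 3. From constraints 6 and 10: b ≤ a and a ≤ 1, so b ≤ 1. But 1 < 3, so no value of b works.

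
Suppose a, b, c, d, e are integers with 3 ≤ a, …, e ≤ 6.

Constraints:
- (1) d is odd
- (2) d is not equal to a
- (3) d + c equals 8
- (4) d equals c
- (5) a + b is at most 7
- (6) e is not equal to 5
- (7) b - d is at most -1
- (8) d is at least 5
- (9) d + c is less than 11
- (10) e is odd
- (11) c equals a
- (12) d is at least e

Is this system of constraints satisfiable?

From constraints 4 and 11, d = c = a, so d = a. But constraint 2 says d ≠ a. Contradiction.

Unsatisfiable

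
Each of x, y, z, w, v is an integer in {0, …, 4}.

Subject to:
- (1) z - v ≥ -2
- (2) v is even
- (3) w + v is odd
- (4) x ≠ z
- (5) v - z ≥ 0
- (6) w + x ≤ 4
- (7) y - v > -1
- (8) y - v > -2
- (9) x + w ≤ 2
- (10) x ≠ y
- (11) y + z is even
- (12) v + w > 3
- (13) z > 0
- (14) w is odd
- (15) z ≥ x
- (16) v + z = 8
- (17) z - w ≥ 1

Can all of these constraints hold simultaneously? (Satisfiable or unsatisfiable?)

Try x = 1, y = 4, z = 4, w = 1, v = 4.
Check constraint 1: z - v = 0; constraint 5: v - z = 0. The remaining constraints are straightforward to verify.

Satisfiable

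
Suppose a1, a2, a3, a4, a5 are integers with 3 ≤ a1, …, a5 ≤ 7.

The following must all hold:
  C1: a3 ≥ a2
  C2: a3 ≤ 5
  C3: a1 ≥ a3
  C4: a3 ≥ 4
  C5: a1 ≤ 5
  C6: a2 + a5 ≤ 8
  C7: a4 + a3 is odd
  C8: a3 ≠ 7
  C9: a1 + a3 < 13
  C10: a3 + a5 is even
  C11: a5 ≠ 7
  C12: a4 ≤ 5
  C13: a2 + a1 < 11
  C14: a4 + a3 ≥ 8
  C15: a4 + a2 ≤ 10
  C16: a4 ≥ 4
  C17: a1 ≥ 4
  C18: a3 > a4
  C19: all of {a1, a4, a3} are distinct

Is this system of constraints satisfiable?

Constraints 2, 4, 5, 12, 16, and 17 confine each of a1, a4, a3 to the 2 values {4, 5}.
Constraint 19 requires all 3 of them to be distinct, but only 2 values are available — impossible by the pigeonhole principle.

Unsatisfiable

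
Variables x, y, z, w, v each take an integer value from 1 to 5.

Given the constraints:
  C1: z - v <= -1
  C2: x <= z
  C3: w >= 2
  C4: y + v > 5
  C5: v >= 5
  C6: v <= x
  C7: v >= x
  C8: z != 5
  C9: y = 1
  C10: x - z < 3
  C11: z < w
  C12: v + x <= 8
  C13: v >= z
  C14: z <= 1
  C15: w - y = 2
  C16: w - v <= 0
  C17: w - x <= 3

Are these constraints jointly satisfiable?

From constraints 5 and 6: x ≥ v and v ≥ 5, so x ≥ 5. From constraints 2 and 14: x ≤ z and z ≤ 1, so x ≤ 1. But 1 < 5, so no value of x works.

Unsatisfiable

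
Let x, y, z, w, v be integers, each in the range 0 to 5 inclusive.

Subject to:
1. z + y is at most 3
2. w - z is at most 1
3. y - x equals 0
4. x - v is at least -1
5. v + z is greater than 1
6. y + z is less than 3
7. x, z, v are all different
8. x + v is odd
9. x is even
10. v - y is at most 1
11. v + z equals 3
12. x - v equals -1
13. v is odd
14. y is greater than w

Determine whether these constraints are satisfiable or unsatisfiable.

The assignment x = 2, y = 2, z = 0, w = 1, v = 3 works:
  constraint 1 holds since z + y = 2.
  constraint 2 holds since w - z = 1.
  constraint 3 holds since y - x = 0.
The rest check out directly.

Satisfiable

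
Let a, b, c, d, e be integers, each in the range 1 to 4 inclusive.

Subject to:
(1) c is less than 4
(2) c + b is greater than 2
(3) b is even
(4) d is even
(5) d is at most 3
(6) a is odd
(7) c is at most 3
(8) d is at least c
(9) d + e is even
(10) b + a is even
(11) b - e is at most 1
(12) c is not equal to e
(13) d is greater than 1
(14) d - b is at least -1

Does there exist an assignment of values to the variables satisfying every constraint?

Constraint 3 makes b even and constraint 6 makes a odd, so b + a must be odd. Constraint 10 says b + a is even — contradiction.

Unsatisfiable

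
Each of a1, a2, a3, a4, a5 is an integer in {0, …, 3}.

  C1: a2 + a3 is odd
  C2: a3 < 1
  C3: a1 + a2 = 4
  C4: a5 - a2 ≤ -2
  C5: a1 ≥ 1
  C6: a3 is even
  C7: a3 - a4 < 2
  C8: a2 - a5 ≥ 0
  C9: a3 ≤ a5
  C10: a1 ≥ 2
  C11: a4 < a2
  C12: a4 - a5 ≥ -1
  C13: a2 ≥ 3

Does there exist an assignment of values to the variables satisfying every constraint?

From constraint 10: a1 ≥ 2. From constraint 13: a2 ≥ 3. Hence a1 + a2 ≥ 5. But constraint 3 requires a1 + a2 = 4, and 4 < 5. Contradiction.

Unsatisfiable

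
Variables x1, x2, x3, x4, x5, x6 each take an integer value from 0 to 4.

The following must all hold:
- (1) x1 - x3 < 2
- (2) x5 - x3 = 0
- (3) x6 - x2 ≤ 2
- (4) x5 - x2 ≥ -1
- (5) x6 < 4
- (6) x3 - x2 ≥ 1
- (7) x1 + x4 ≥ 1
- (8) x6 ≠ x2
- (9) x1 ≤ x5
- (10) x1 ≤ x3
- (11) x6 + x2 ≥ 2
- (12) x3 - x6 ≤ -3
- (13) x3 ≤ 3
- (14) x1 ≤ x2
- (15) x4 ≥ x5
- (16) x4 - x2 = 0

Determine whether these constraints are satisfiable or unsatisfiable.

Unsatisfiable

Constraints 3, 6, and 12 give x6 − x3 ≥ 3, x3 − x2 ≥ 1, x2 − x6 ≥ -2.
Adding all 3 inequalities: the left sides telescope to 0, and the right sides sum to 3 + 1 + (-2) = 2. So 0 ≥ 2, which is false.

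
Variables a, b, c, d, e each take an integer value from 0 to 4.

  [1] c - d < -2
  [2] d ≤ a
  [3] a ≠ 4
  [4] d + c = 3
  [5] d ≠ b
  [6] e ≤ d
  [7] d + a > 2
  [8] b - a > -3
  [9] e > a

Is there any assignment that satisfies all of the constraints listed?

Unsatisfiable

Constraints 2, 6, and 9 give a < e, e ≤ d, d ≤ a. Chaining: a < e ≤ d ≤ a, which forces a < a — impossible.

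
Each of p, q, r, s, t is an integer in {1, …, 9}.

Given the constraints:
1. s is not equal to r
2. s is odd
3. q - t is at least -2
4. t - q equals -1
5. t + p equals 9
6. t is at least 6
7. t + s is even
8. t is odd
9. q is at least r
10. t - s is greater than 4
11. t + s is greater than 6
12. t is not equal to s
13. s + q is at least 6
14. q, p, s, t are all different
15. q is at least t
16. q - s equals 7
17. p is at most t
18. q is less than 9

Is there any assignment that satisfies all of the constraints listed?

One satisfying assignment is p = 2, q = 8, r = 8, s = 1, t = 7.
For the less obvious constraints — constraint 3: q - t = 1; constraint 4: t - q = -1; constraint 5: t + p = 9 — and the others hold by inspection.

Satisfiable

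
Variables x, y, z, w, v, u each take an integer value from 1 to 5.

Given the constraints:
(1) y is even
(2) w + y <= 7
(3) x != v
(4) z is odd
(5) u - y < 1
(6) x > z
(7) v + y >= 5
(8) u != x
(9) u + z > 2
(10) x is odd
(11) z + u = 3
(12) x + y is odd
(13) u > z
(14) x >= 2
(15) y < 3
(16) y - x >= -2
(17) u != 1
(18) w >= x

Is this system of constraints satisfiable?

Take x = 3, y = 2, z = 1, w = 5, v = 5, u = 2. Then constraint 2: w + y = 7; constraint 5: u - y = 0, and every other listed constraint is also met.

Satisfiable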